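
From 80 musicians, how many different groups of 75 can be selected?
C(80,75) = 80!/(75!×5!) = 24040016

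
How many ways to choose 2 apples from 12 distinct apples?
C(12,2) = 12!/(2!×10!) = 66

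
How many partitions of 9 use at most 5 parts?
By conjugation, equals partitions of 9 into parts ≤ 5. Let r_j(i) = number of partitions of i into parts ≤ j, for i = 0..9. r_1(i) = 1 for all i; r_j(i) = r_{j-1}(i) + r_j(i-j). Rows j = 2..5: ≤2: 1 1 2 2 3 3 4 4 5 5; ≤3: 1 1 2 3 4 5 7 8 10 12; ≤4: 1 1 2 3 5 6 9 11 15 18; ≤5: 1 1 2 3 5 7 10 13 18 23. r_5(9) = 23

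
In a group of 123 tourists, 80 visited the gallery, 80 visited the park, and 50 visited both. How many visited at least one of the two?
|A∪B| = |A| + |B| - |A∩B| = 80 + 80 - 50 = 110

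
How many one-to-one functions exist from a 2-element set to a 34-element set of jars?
P(34,2) = 34!/(34-2)! = 1122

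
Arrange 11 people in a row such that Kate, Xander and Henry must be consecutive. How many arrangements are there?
Treat the 3 as one block: (11-3+1)! × 3! = 362880 × 6 = 2177280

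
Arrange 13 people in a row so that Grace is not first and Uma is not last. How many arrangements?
By inclusion-exclusion: 13! - 2×(13-1)! + (13-2)! = 6227020800 - 958003200 + 39916800 = 5308934400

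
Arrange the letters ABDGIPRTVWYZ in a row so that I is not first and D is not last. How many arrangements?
By inclusion-exclusion: 12! - 2×(12-1)! + (12-2)! = 479001600 - 79833600 + 3628800 = 402796800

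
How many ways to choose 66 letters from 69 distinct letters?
C(69,66) = 69!/(66!×3!) = 52394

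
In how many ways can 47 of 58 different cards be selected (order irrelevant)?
C(58,47) = 58!/(47!×11!) = 227692286640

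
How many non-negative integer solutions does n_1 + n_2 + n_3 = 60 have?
C(60+3-1, 3-1) = C(62, 2) = 1891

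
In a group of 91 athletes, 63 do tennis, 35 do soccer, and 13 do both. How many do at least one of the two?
|A∪B| = |A| + |B| - |A∩B| = 63 + 35 - 13 = 85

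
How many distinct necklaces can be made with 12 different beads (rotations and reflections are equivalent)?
(12-1)!/2 = 39916800/2 = 19958400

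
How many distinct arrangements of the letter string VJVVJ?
5! / (3! × 2!) = 10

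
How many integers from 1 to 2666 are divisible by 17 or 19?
⌊2666/17⌋ + ⌊2666/19⌋ - ⌊2666/323⌋ = 156 + 140 - 8 = 288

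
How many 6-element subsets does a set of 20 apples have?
C(20,6) = 20!/(6!×14!) = 38760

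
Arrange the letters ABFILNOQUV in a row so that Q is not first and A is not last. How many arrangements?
By inclusion-exclusion: 10! - 2×(10-1)! + (10-2)! = 3628800 - 725760 + 40320 = 2943360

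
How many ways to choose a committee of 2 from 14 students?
C(14,2) = 14!/(2!×12!) = 91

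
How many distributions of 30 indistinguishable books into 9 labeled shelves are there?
C(30+9-1, 9-1) = C(38, 8) = 48903492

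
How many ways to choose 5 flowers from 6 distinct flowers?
C(6,5) = 6!/(5!×1!) = 6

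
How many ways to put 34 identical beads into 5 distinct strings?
C(34+5-1, 5-1) = C(38, 4) = 73815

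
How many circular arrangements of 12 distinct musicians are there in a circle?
Circular: fix one position, arrange the rest. (12-1)! = 39916800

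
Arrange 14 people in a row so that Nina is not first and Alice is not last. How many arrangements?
By inclusion-exclusion: 14! - 2×(14-1)! + (14-2)! = 87178291200 - 12454041600 + 479001600 = 75203251200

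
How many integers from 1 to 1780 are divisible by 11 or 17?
⌊1780/11⌋ + ⌊1780/17⌋ - ⌊1780/187⌋ = 161 + 104 - 9 = 256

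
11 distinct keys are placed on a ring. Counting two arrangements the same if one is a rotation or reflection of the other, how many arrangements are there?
(11-1)!/2 = 3628800/2 = 1814400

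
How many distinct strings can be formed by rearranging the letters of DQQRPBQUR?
9! / (1! × 3! × 1! × 2! × 1! × 1!) = 30240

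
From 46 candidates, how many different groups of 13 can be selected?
C(46,13) = 46!/(13!×33!) = 101766230790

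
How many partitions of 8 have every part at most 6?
Let r_j(i) = number of partitions of i into parts ≤ j, for i = 0..8. r_1(i) = 1 for all i; r_j(i) = r_{j-1}(i) + r_j(i-j). Rows j = 2..6: ≤2: 1 1 2 2 3 3 4 4 5; ≤3: 1 1 2 3 4 5 7 8 10; ≤4: 1 1 2 3 5 6 9 11 15; ≤5: 1 1 2 3 5 7 10 13 18; ≤6: 1 1 2 3 5 7 11 14 20. r_6(8) = 20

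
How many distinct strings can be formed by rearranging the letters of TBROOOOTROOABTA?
15! / (2! × 2! × 2! × 6! × 3!) = 37837800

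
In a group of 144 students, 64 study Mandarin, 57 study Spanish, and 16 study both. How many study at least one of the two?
|A∪B| = |A| + |B| - |A∩B| = 64 + 57 - 16 = 105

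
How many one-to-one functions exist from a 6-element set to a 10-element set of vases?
P(10,6) = 10!/(10-6)! = 151200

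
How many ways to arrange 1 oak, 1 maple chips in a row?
2! / (1! × 1!) = 2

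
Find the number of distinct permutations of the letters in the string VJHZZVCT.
8! / (1! × 1! × 1! × 2! × 1! × 2!) = 10080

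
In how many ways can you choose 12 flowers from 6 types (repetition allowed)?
C(12+6-1, 6-1) = C(17, 5) = 6188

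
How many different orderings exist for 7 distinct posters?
7! = 5040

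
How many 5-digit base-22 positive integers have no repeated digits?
First digit: 21 choices (nonzero). Then descending: 21 × 21 × 20 × 19 × 18 = 3016440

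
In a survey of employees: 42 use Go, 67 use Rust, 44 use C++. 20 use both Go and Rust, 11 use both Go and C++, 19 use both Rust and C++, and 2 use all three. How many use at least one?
|A∪B∪C| = 42+67+44-20-11-19+2 = 105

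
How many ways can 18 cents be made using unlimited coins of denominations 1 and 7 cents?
Coefficient of x^18 in 1/(1-x^1) · 1/(1-x^7). Use j coins of 7 for j = 0..⌊18/7⌋ = 2, the rest in 1s: 2 + 1 = 3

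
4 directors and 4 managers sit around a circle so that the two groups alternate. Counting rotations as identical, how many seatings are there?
Fix one of the directors: (4-1)! ways for the remaining directors, × 4! ways for the managers = 6 × 24 = 144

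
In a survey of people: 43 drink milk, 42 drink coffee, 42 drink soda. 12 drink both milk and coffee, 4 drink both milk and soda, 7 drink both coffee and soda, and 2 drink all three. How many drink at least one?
|A∪B∪C| = 43+42+42-12-4-7+2 = 106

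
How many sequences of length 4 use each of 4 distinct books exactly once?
4! = 24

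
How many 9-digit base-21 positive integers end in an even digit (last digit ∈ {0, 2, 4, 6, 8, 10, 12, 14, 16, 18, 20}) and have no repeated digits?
Last∈{0,2,4,6,8,10,12,14,16,18,20}. Last=0: 5079110400. Last nonzero: 10×19×P(19,7) = 48251548800. Total = 53330659200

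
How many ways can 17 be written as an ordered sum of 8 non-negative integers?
C(17+8-1, 8-1) = C(24, 7) = 346104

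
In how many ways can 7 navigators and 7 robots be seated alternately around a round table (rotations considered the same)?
Fix one of the navigators: (7-1)! ways for the remaining navigators, × 7! ways for the robots = 720 × 5040 = 3628800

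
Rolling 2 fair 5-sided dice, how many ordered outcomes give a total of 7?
Coefficient of x^7 in (x + x² + ... + x^5)^2. By inclusion-exclusion on dice exceeding 5: Σ_j (-1)^j C(2,j)·C(7-1-5j, 1) = C(2,0)·C(6,1) - C(2,1)·C(1,1) = 1·6 - 2·1 = 4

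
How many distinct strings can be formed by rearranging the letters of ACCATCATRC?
10! / (4! × 2! × 3! × 1!) = 12600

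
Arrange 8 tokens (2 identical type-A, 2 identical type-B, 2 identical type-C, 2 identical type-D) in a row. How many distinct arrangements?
8! / (2! × 2! × 2! × 2!) = 2520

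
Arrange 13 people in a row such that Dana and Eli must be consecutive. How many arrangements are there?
Treat the 2 as one block: (13-2+1)! × 2! = 479001600 × 2 = 958003200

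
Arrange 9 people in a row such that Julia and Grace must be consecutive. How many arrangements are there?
Treat the 2 as one block: (9-2+1)! × 2! = 40320 × 2 = 80640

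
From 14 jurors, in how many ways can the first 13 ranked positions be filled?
P(14,13) = 14!/(14-13)! = 87178291200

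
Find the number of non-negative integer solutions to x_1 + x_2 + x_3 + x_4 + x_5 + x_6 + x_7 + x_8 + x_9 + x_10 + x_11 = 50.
C(50+11-1, 11-1) = C(60, 10) = 75394027566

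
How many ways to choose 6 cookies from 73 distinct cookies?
C(73,6) = 73!/(6!×67!) = 170230452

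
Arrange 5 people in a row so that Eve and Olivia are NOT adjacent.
Total - adjacent = 5! - (5-1)!×2 = 120 - 48 = 72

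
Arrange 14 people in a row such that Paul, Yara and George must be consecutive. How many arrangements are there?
Treat the 3 as one block: (14-3+1)! × 3! = 479001600 × 6 = 2874009600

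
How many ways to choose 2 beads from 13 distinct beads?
C(13,2) = 13!/(2!×11!) = 78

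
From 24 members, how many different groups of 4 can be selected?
C(24,4) = 24!/(4!×20!) = 10626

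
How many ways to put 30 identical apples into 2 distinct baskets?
C(30+2-1, 2-1) = C(31, 1) = 31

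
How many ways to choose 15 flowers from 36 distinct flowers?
C(36,15) = 36!/(15!×21!) = 5567902560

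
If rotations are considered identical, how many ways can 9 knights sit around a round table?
Circular: fix one position, arrange the rest. (9-1)! = 40320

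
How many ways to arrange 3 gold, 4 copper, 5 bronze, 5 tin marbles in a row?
17! / (3! × 4! × 5! × 5!) = 171531360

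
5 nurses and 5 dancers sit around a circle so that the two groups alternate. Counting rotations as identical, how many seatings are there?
Fix one of the nurses: (5-1)! ways for the remaining nurses, × 5! ways for the dancers = 24 × 120 = 2880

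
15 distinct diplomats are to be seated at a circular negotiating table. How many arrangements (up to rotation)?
Circular: fix one position, arrange the rest. (15-1)! = 87178291200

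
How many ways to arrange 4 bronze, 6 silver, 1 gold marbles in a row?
11! / (4! × 6! × 1!) = 2310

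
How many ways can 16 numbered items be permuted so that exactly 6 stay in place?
Choose the 6 fixed points C(16,6) = 8008, derange the rest: !10 = Σ_{j=0}^{10} (-1)^j·10!/j! = 3628800 - 3628800 + 1814400 - 604800 + 151200 - 30240 + 5040 - 720 + 90 - 10 + 1 = 1334961. Product = 8008 × 1334961 = 10690367688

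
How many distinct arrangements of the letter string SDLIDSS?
7! / (3! × 2! × 1! × 1!) = 420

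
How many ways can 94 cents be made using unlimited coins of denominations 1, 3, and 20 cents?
Coefficient of x^94 in 1/(1-x^1) · 1/(1-x^3) · 1/(1-x^20). Case on j = number of 20-cent coins (j = 0..4); remainder r = 94 - 20j is made from {1,3} in ⌊r/3⌋+1 ways. r = 94, 74, 54, 34, 14 → 32 + 25 + 19 + 12 + 5 = 93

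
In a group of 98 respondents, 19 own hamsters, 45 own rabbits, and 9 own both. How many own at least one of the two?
|A∪B| = |A| + |B| - |A∩B| = 19 + 45 - 9 = 55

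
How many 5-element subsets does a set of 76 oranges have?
C(76,5) = 76!/(5!×71!) = 18474840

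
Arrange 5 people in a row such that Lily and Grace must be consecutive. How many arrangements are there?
Treat the 2 as one block: (5-2+1)! × 2! = 24 × 2 = 48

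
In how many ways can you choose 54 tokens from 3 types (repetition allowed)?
C(54+3-1, 3-1) = C(56, 2) = 1540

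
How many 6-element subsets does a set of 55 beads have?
C(55,6) = 55!/(6!×49!) = 28989675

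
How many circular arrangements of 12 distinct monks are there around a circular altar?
Circular: fix one position, arrange the rest. (12-1)! = 39916800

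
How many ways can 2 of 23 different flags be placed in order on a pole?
P(23,2) = 23!/(23-2)! = 506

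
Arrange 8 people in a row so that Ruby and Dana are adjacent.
Treat as block: (8-1)! × 2! = 5040 × 2 = 10080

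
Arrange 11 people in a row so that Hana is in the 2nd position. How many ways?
Fix one position: (11-1)! = 3628800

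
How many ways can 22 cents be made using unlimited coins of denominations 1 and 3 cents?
Coefficient of x^22 in 1/(1-x^1) · 1/(1-x^3). Use j coins of 3 for j = 0..⌊22/3⌋ = 7, the rest in 1s: 7 + 1 = 8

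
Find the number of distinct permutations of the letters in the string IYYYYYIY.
8! / (2! × 6!) = 28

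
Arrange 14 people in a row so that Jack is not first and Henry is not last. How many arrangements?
By inclusion-exclusion: 14! - 2×(14-1)! + (14-2)! = 87178291200 - 12454041600 + 479001600 = 75203251200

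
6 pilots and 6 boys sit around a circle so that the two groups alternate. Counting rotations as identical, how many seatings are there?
Fix one of the pilots: (6-1)! ways for the remaining pilots, × 6! ways for the boys = 120 × 720 = 86400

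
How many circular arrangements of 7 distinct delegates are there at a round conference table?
Circular: fix one position, arrange the rest. (7-1)! = 720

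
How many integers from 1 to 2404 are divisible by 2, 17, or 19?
⌊2404/2⌋+⌊2404/17⌋+⌊2404/19⌋ - ⌊2404/34⌋-⌊2404/38⌋-⌊2404/323⌋ + ⌊2404/646⌋ = 1202+141+126 - 70-63-7 + 3 = 1332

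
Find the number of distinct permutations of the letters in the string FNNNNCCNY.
9! / (2! × 1! × 1! × 5!) = 1512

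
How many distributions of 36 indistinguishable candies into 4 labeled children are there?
C(36+4-1, 4-1) = C(39, 3) = 9139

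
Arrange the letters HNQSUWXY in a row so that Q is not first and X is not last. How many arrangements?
By inclusion-exclusion: 8! - 2×(8-1)! + (8-2)! = 40320 - 10080 + 720 = 30960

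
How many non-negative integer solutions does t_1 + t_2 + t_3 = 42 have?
C(42+3-1, 3-1) = C(44, 2) = 946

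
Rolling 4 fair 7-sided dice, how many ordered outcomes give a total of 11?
Coefficient of x^11 in (x + x² + ... + x^7)^4. By inclusion-exclusion on dice exceeding 7: Σ_j (-1)^j C(4,j)·C(11-1-7j, 3) = C(4,0)·C(10,3) - C(4,1)·C(3,3) = 1·120 - 4·1 = 116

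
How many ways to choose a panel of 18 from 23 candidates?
C(23,18) = 23!/(18!×5!) = 33649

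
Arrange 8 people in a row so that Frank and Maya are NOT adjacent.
Total - adjacent = 8! - (8-1)!×2 = 40320 - 10080 = 30240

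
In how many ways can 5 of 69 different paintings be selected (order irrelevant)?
C(69,5) = 69!/(5!×64!) = 11238513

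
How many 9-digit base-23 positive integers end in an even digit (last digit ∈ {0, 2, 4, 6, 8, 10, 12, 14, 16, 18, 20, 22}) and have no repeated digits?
Last∈{0,2,4,6,8,10,12,14,16,18,20,22}. Last=0: 12893126400. Last nonzero: 11×21×P(21,7) = 135377827200. Total = 148270953600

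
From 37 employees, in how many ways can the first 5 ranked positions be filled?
P(37,5) = 37!/(37-5)! = 52307640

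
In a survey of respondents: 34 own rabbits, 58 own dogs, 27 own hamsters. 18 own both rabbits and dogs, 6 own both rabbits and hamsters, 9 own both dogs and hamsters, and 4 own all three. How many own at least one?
|A∪B∪C| = 34+58+27-18-6-9+4 = 90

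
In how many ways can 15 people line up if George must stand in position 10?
Fix one position: (15-1)! = 87178291200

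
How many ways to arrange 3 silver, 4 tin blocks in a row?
7! / (3! × 4!) = 35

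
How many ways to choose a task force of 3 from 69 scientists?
C(69,3) = 69!/(3!×66!) = 52394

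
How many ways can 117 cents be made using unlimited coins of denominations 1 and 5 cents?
Coefficient of x^117 in 1/(1-x^1) · 1/(1-x^5). Use j coins of 5 for j = 0..⌊117/5⌋ = 23, the rest in 1s: 23 + 1 = 24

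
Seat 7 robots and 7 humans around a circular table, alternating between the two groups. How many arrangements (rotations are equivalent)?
Fix one of the robots: (7-1)! ways for the remaining robots, × 7! ways for the humans = 720 × 5040 = 3628800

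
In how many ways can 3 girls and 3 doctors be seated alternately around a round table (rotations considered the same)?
Fix one of the girls: (3-1)! ways for the remaining girls, × 3! ways for the doctors = 2 × 6 = 12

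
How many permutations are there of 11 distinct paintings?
11! = 39916800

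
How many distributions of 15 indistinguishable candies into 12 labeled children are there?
C(15+12-1, 12-1) = C(26, 11) = 7726160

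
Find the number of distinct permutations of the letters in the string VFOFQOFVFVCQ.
12! / (3! × 4! × 2! × 1! × 2!) = 831600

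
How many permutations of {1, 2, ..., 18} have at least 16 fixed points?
Exactly j fixed points: C(18,j)·!(18-j); sum over j ≥ 16 (derangement numbers via !m = (m-1)·(!(m-1) + !(m-2)): !0..!2 = 1, 0, 1). Σ_{j=16}^{18} C(18,j)·!(18-j) = C(18,16)·!2 + C(18,17)·!1 + C(18,18)·!0 = 153·1 + 18·0 + 1·1 = 154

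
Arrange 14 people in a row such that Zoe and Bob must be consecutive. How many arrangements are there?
Treat the 2 as one block: (14-2+1)! × 2! = 6227020800 × 2 = 12454041600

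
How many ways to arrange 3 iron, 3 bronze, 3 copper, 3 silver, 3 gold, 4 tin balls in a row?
19! / (3! × 3! × 3! × 3! × 3! × 4!) = 651819168000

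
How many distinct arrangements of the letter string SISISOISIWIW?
12! / (1! × 2! × 5! × 4!) = 83160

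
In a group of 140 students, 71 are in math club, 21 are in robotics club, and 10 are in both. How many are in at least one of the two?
|A∪B| = |A| + |B| - |A∩B| = 71 + 21 - 10 = 82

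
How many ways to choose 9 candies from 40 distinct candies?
C(40,9) = 40!/(9!×31!) = 273438880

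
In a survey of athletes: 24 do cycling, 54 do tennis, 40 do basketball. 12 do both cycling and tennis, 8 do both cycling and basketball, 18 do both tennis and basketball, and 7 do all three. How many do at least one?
|A∪B∪C| = 24+54+40-12-8-18+7 = 87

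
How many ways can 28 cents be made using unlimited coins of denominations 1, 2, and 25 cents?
Coefficient of x^28 in 1/(1-x^1) · 1/(1-x^2) · 1/(1-x^25). Case on j = number of 25-cent coins (j = 0..1); remainder r = 28 - 25j is made from {1,2} in ⌊r/2⌋+1 ways. r = 28, 3 → 15 + 2 = 17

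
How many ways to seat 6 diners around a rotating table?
Circular: fix one position, arrange the rest. (6-1)! = 120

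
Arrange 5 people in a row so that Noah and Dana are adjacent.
Treat as block: (5-1)! × 2! = 24 × 2 = 48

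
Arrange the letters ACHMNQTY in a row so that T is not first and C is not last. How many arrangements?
By inclusion-exclusion: 8! - 2×(8-1)! + (8-2)! = 40320 - 10080 + 720 = 30960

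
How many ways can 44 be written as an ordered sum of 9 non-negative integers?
C(44+9-1, 9-1) = C(52, 8) = 752538150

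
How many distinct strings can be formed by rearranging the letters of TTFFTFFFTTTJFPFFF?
17! / (6! × 1! × 9! × 1!) = 1361360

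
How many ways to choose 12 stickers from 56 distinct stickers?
C(56,12) = 56!/(12!×44!) = 558383307300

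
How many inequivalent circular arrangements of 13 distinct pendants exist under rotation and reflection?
(13-1)!/2 = 479001600/2 = 239500800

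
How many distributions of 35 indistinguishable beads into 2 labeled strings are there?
C(35+2-1, 2-1) = C(36, 1) = 36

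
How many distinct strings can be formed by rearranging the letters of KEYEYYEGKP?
10! / (1! × 3! × 3! × 2! × 1!) = 50400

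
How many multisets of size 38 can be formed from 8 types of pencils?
C(38+8-1, 8-1) = C(45, 7) = 45379620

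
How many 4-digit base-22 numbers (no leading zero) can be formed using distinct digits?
First digit: 21 choices (nonzero). Then descending: 21 × 21 × 20 × 19 = 167580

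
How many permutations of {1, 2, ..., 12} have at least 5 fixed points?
Exactly j fixed points: C(12,j)·!(12-j); sum over j ≥ 5 (derangement numbers via !m = (m-1)·(!(m-1) + !(m-2)): !0..!7 = 1, 0, 1, 2, 9, 44, 265, 1854). Σ_{j=5}^{12} C(12,j)·!(12-j) = C(12,5)·!7 + C(12,6)·!6 + C(12,7)·!5 + C(12,8)·!4 + C(12,9)·!3 + C(12,10)·!2 + C(12,11)·!1 + C(12,12)·!0 = 792·1854 + 924·265 + 792·44 + 495·9 + 220·2 + 66·1 + 12·0 + 1·1 = 1753038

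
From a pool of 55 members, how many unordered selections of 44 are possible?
C(55,44) = 55!/(44!×11!) = 119653565850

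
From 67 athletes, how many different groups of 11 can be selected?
C(67,11) = 67!/(11!×56!) = 1285063345176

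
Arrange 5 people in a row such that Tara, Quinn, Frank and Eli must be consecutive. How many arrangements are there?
Treat the 4 as one block: (5-4+1)! × 4! = 2 × 24 = 48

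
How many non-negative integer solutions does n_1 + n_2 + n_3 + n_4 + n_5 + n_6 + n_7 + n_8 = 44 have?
C(44+8-1, 8-1) = C(51, 7) = 115775100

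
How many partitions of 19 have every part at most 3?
Let r_j(i) = number of partitions of i into parts ≤ j, for i = 0..19. r_1(i) = 1 for all i; r_j(i) = r_{j-1}(i) + r_j(i-j). Rows j = 2..3: ≤2: 1 1 2 2 3 3 4 4 5 5 6 6 7 7 8 8 9 9 10 10; ≤3: 1 1 2 3 4 5 7 8 10 12 14 16 19 21 24 27 30 33 37 40. r_3(19) = 40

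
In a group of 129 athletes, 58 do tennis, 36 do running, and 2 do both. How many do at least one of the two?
|A∪B| = |A| + |B| - |A∩B| = 58 + 36 - 2 = 92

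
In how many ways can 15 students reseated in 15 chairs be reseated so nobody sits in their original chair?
!15 = Σ_{j=0}^{15} (-1)^j·15!/j! = 1307674368000 - 1307674368000 + 653837184000 - 217945728000 + 54486432000 - 10897286400 + 1816214400 - 259459200 + 32432400 - 3603600 + 360360 - 32760 + 2730 - 210 + 15 - 1 = 481066515734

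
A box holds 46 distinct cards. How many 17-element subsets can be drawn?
C(46,17) = 46!/(17!×29!) = 1749695026860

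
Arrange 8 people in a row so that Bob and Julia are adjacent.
Treat as block: (8-1)! × 2! = 5040 × 2 = 10080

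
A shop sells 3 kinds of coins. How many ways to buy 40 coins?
C(40+3-1, 3-1) = C(42, 2) = 861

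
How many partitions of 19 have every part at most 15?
Let r_j(i) = number of partitions of i into parts ≤ j, for i = 0..19. r_1(i) = 1 for all i; r_j(i) = r_{j-1}(i) + r_j(i-j). Rows j = 2..15: ≤2: 1 1 2 2 3 3 4 4 5 5 6 6 7 7 8 8 9 9 10 10; ≤3: 1 1 2 3 4 5 7 8 10 12 14 16 19 21 24 27 30 33 37 40; ≤4: 1 1 2 3 5 6 9 11 15 18 23 27 34 39 47 54 64 72 84 94; ≤5: 1 1 2 3 5 7 10 13 18 23 30 37 47 57 70 84 101 119 141 164; ≤6: 1 1 2 3 5 7 11 14 20 26 35 44 58 71 90 110 136 163 199 235; ≤7: 1 1 2 3 5 7 11 15 21 28 38 49 65 82 105 131 164 201 248 300; ≤8: 1 1 2 3 5 7 11 15 22 29 40 52 70 89 116 146 186 230 288 352; ≤9: 1 1 2 3 5 7 11 15 22 30 41 54 73 94 123 157 201 252 318 393; ≤10: 1 1 2 3 5 7 11 15 22 30 42 55 75 97 128 164 212 267 340 423; ≤11: 1 1 2 3 5 7 11 15 22 30 42 56 76 99 131 169 219 278 355 445; ≤12: 1 1 2 3 5 7 11 15 22 30 42 56 77 100 133 172 224 285 366 460; ≤13: 1 1 2 3 5 7 11 15 22 30 42 56 77 101 134 174 227 290 373 471; ≤14: 1 1 2 3 5 7 11 15 22 30 42 56 77 101 135 175 229 293 378 478; ≤15: 1 1 2 3 5 7 11 15 22 30 42 56 77 101 135 176 230 295 381 483. r_15(19) = 483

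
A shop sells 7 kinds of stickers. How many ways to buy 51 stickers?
C(51+7-1, 7-1) = C(57, 6) = 36288252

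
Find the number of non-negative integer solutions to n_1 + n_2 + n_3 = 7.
C(7+3-1, 3-1) = C(9, 2) = 36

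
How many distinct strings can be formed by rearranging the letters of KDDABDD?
7! / (4! × 1! × 1! × 1!) = 210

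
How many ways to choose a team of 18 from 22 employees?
C(22,18) = 22!/(18!×4!) = 7315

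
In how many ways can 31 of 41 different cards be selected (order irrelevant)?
C(41,31) = 41!/(31!×10!) = 1121099408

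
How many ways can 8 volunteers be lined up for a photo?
8! = 40320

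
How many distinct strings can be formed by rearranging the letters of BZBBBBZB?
8! / (2! × 6!) = 28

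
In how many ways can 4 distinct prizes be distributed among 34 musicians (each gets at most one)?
P(34,4) = 34!/(34-4)! = 1113024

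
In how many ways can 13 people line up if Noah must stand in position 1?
Fix one position: (13-1)! = 479001600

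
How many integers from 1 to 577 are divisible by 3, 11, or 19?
⌊577/3⌋+⌊577/11⌋+⌊577/19⌋ - ⌊577/33⌋-⌊577/57⌋-⌊577/209⌋ + ⌊577/627⌋ = 192+52+30 - 17-10-2 + 0 = 245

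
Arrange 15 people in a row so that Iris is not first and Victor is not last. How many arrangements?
By inclusion-exclusion: 15! - 2×(15-1)! + (15-2)! = 1307674368000 - 174356582400 + 6227020800 = 1139544806400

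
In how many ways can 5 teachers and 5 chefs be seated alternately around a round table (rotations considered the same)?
Fix one of the teachers: (5-1)! ways for the remaining teachers, × 5! ways for the chefs = 24 × 120 = 2880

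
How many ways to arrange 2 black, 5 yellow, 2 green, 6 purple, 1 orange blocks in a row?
16! / (2! × 5! × 2! × 6! × 1!) = 60540480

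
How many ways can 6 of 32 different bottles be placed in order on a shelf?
P(32,6) = 32!/(32-6)! = 652458240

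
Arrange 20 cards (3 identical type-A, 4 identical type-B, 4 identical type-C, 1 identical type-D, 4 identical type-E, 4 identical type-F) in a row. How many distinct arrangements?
20! / (3! × 4! × 4! × 1! × 4! × 4!) = 1222160940000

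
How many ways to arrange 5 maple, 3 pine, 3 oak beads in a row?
11! / (5! × 3! × 3!) = 9240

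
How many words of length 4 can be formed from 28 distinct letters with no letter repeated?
P(28,4) = 28!/(28-4)! = 491400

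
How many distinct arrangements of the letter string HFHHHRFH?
8! / (5! × 2! × 1!) = 168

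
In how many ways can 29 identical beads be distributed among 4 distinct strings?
C(29+4-1, 4-1) = C(32, 3) = 4960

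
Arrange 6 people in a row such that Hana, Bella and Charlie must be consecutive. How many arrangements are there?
Treat the 3 as one block: (6-3+1)! × 3! = 24 × 6 = 144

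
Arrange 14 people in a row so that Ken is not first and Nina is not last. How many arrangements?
By inclusion-exclusion: 14! - 2×(14-1)! + (14-2)! = 87178291200 - 12454041600 + 479001600 = 75203251200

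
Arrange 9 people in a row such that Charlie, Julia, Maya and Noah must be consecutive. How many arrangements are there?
Treat the 4 as one block: (9-4+1)! × 4! = 720 × 24 = 17280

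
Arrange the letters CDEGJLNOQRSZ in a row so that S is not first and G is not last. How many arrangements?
By inclusion-exclusion: 12! - 2×(12-1)! + (12-2)! = 479001600 - 79833600 + 3628800 = 402796800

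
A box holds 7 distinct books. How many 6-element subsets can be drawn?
C(7,6) = 7!/(6!×1!) = 7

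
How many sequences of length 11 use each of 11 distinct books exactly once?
11! = 39916800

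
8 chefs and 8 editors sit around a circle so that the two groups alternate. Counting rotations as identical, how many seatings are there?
Fix one of the chefs: (8-1)! ways for the remaining chefs, × 8! ways for the editors = 5040 × 40320 = 203212800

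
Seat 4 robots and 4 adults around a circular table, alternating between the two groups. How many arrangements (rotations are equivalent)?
Fix one of the robots: (4-1)! ways for the remaining robots, × 4! ways for the adults = 6 × 24 = 144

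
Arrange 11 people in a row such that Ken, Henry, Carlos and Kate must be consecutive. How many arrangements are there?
Treat the 4 as one block: (11-4+1)! × 4! = 40320 × 24 = 967680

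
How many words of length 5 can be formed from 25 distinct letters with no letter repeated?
P(25,5) = 25!/(25-5)! = 6375600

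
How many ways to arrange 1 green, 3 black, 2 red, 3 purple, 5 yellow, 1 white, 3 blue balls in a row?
18! / (1! × 3! × 2! × 3! × 5! × 1! × 3!) = 123502579200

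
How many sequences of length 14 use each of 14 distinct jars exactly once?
14! = 87178291200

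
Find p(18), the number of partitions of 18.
Pentagonal recurrence p(n) = p(n-1) + p(n-2) - p(n-5) - p(n-7) + p(n-12) + p(n-15) - ... gives p(0..17) = 1, 1, 2, 3, 5, 7, 11, 15, 22, 30, 42, 56, 77, 101, 135, 176, 231, 297. p(18) = p(17) + p(16) - p(13) - p(11) + p(6) + p(3) = 297 + 231 - 101 - 56 + 11 + 3 = 385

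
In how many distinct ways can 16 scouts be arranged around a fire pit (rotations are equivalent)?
Circular: fix one position, arrange the rest. (16-1)! = 1307674368000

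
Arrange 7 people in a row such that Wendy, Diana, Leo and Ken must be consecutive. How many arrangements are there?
Treat the 4 as one block: (7-4+1)! × 4! = 24 × 24 = 576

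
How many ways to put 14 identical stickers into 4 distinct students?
C(14+4-1, 4-1) = C(17, 3) = 680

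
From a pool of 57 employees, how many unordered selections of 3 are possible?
C(57,3) = 57!/(3!×54!) = 29260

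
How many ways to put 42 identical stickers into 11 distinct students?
C(42+11-1, 11-1) = C(52, 10) = 15820024220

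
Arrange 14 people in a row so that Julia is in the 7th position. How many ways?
Fix one position: (14-1)! = 6227020800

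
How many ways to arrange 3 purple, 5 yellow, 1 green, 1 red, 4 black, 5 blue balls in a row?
19! / (3! × 5! × 1! × 1! × 4! × 5!) = 58663725120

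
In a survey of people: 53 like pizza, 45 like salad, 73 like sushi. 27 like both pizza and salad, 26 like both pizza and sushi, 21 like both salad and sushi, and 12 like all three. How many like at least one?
|A∪B∪C| = 53+45+73-27-26-21+12 = 109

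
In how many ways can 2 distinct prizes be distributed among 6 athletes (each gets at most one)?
P(6,2) = 6!/(6-2)! = 30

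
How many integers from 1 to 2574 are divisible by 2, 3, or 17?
⌊2574/2⌋+⌊2574/3⌋+⌊2574/17⌋ - ⌊2574/6⌋-⌊2574/34⌋-⌊2574/51⌋ + ⌊2574/102⌋ = 1287+858+151 - 429-75-50 + 25 = 1767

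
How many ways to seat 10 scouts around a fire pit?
Circular: fix one position, arrange the rest. (10-1)! = 362880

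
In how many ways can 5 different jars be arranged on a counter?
5! = 120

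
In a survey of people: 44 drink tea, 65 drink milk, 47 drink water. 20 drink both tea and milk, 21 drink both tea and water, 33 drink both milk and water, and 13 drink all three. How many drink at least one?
|A∪B∪C| = 44+65+47-20-21-33+13 = 95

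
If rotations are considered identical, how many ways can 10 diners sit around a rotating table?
Circular: fix one position, arrange the rest. (10-1)! = 362880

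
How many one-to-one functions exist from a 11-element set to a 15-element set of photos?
P(15,11) = 15!/(15-11)! = 54486432000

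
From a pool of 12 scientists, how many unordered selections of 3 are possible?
C(12,3) = 12!/(3!×9!) = 220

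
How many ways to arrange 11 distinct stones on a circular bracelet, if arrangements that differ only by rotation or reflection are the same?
(11-1)!/2 = 3628800/2 = 1814400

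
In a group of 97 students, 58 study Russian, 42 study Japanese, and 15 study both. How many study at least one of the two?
|A∪B| = |A| + |B| - |A∩B| = 58 + 42 - 15 = 85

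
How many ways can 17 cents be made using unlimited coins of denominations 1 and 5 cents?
Coefficient of x^17 in 1/(1-x^1) · 1/(1-x^5). Use j coins of 5 for j = 0..⌊17/5⌋ = 3, the rest in 1s: 3 + 1 = 4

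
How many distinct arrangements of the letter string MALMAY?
6! / (1! × 1! × 2! × 2!) = 180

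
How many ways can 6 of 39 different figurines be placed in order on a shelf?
P(39,6) = 39!/(39-6)! = 2349088560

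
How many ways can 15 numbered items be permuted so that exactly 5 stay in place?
Choose the 5 fixed points C(15,5) = 3003, derange the rest: !10 = Σ_{j=0}^{10} (-1)^j·10!/j! = 3628800 - 3628800 + 1814400 - 604800 + 151200 - 30240 + 5040 - 720 + 90 - 10 + 1 = 1334961. Product = 3003 × 1334961 = 4008887883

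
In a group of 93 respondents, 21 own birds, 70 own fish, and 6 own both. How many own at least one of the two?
|A∪B| = |A| + |B| - |A∩B| = 21 + 70 - 6 = 85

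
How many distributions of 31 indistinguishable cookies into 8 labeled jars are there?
C(31+8-1, 8-1) = C(38, 7) = 12620256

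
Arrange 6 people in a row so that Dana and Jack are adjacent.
Treat as block: (6-1)! × 2! = 120 × 2 = 240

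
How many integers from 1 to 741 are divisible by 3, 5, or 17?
⌊741/3⌋+⌊741/5⌋+⌊741/17⌋ - ⌊741/15⌋-⌊741/51⌋-⌊741/85⌋ + ⌊741/255⌋ = 247+148+43 - 49-14-8 + 2 = 369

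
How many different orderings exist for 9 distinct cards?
9! = 362880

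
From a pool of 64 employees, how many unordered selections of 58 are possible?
C(64,58) = 64!/(58!×6!) = 74974368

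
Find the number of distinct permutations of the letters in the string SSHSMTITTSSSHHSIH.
17! / (1! × 2! × 4! × 7! × 3!) = 245044800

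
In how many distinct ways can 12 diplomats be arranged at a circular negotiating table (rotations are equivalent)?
Circular: fix one position, arrange the rest. (12-1)! = 39916800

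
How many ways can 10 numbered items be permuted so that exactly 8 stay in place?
Choose the 8 fixed points C(10,8) = 45, derange the rest: !2 = Σ_{j=0}^{2} (-1)^j·2!/j! = 2 - 2 + 1 = 1. Product = 45 × 1 = 45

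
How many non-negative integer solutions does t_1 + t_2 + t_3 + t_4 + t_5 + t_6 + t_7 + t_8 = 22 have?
C(22+8-1, 8-1) = C(29, 7) = 1560780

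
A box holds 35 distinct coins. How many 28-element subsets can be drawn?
C(35,28) = 35!/(28!×7!) = 6724520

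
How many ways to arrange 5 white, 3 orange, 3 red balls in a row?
11! / (5! × 3! × 3!) = 9240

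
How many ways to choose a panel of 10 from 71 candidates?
C(71,10) = 71!/(10!×61!) = 461738052776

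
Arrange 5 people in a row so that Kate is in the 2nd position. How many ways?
Fix one position: (5-1)! = 24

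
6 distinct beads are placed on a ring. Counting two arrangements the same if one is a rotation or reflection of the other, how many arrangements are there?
(6-1)!/2 = 120/2 = 60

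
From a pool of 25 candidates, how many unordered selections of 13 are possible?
C(25,13) = 25!/(13!×12!) = 5200300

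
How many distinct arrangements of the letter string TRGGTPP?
7! / (2! × 1! × 2! × 2!) = 630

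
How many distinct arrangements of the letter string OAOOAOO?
7! / (5! × 2!) = 21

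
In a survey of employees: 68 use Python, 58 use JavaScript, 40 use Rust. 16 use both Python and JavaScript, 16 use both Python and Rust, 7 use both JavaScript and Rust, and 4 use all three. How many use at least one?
|A∪B∪C| = 68+58+40-16-16-7+4 = 131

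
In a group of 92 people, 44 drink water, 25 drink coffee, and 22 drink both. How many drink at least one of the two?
|A∪B| = |A| + |B| - |A∩B| = 44 + 25 - 22 = 47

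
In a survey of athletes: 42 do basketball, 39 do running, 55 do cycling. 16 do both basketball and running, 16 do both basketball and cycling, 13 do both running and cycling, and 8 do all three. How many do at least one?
|A∪B∪C| = 42+39+55-16-16-13+8 = 99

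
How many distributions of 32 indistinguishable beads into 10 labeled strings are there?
C(32+10-1, 10-1) = C(41, 9) = 350343565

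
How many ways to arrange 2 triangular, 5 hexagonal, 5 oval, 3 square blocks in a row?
15! / (2! × 5! × 5! × 3!) = 7567560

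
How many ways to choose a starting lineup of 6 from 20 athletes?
C(20,6) = 20!/(6!×14!) = 38760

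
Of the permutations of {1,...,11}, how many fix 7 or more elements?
Exactly j fixed points: C(11,j)·!(11-j); sum over j ≥ 7 (derangement numbers via !m = (m-1)·(!(m-1) + !(m-2)): !0..!4 = 1, 0, 1, 2, 9). Σ_{j=7}^{11} C(11,j)·!(11-j) = C(11,7)·!4 + C(11,8)·!3 + C(11,9)·!2 + C(11,10)·!1 + C(11,11)·!0 = 330·9 + 165·2 + 55·1 + 11·0 + 1·1 = 3356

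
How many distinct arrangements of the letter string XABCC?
5! / (1! × 1! × 2! × 1!) = 60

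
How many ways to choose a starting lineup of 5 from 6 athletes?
C(6,5) = 6!/(5!×1!) = 6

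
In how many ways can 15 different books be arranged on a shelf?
15! = 1307674368000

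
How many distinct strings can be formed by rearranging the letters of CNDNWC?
6! / (1! × 2! × 1! × 2!) = 180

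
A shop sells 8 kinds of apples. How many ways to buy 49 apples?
C(49+8-1, 8-1) = C(56, 7) = 231917400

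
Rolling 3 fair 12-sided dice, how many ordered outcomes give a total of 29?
Coefficient of x^29 in (x + x² + ... + x^12)^3. By inclusion-exclusion on dice exceeding 12: Σ_j (-1)^j C(3,j)·C(29-1-12j, 2) = C(3,0)·C(28,2) - C(3,1)·C(16,2) + C(3,2)·C(4,2) = 1·378 - 3·120 + 3·6 = 36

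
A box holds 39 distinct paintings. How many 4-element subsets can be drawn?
C(39,4) = 39!/(4!×35!) = 82251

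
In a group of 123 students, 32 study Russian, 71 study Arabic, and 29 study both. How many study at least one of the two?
|A∪B| = |A| + |B| - |A∩B| = 32 + 71 - 29 = 74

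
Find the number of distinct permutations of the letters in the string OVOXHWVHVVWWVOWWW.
17! / (3! × 2! × 1! × 6! × 5!) = 343062720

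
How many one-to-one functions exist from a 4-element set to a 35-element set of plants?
P(35,4) = 35!/(35-4)! = 1256640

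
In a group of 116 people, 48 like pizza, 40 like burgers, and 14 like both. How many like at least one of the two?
|A∪B| = |A| + |B| - |A∩B| = 48 + 40 - 14 = 74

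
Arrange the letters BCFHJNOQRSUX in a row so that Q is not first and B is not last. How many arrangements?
By inclusion-exclusion: 12! - 2×(12-1)! + (12-2)! = 479001600 - 79833600 + 3628800 = 402796800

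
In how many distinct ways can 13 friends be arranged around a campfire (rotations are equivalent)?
Circular: fix one position, arrange the rest. (13-1)! = 479001600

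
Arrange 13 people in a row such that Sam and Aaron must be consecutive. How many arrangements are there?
Treat the 2 as one block: (13-2+1)! × 2! = 479001600 × 2 = 958003200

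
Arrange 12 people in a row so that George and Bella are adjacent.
Treat as block: (12-1)! × 2! = 39916800 × 2 = 79833600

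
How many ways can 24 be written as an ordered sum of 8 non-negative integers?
C(24+8-1, 8-1) = C(31, 7) = 2629575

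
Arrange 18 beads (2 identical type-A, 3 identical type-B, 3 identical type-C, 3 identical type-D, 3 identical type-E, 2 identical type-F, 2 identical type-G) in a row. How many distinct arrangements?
18! / (2! × 3! × 3! × 3! × 3! × 2! × 2!) = 617512896000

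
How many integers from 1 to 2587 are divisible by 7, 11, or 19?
⌊2587/7⌋+⌊2587/11⌋+⌊2587/19⌋ - ⌊2587/77⌋-⌊2587/133⌋-⌊2587/209⌋ + ⌊2587/1463⌋ = 369+235+136 - 33-19-12 + 1 = 677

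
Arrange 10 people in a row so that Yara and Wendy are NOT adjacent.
Total - adjacent = 10! - (10-1)!×2 = 3628800 - 725760 = 2903040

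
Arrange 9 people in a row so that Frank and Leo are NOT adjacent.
Total - adjacent = 9! - (9-1)!×2 = 362880 - 80640 = 282240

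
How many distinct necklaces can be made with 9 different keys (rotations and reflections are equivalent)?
(9-1)!/2 = 40320/2 = 20160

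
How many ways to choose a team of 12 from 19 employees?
C(19,12) = 19!/(12!×7!) = 50388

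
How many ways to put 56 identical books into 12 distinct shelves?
C(56+12-1, 12-1) = C(67, 11) = 1285063345176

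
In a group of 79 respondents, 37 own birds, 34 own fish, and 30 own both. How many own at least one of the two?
|A∪B| = |A| + |B| - |A∩B| = 37 + 34 - 30 = 41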